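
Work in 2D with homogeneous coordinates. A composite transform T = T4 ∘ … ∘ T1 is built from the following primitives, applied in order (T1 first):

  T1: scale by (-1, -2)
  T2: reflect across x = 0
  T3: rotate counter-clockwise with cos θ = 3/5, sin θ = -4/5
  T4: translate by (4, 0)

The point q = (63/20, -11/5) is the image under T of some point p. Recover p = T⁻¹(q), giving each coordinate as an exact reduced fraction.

T1 = [-1 0 0; 0 -2 0; 0 0 1]
T2·T1 = [1 0 0; 0 -2 0; 0 0 1]
T3·…·T1 = [3/5 -8/5 0; -4/5 -6/5 0; 0 0 1]
T4·…·T1 = [3/5 -8/5 4; -4/5 -6/5 0; 0 0 1]
det M = -2; M⁻¹ = [3/5 -4/5 -12/5; -2/5 -3/10 8/5; 0 0 1]
M⁻¹ · (63/20, -11/5)ᵀ = (5/4, 1)ᵀ

p = (5/4, 1)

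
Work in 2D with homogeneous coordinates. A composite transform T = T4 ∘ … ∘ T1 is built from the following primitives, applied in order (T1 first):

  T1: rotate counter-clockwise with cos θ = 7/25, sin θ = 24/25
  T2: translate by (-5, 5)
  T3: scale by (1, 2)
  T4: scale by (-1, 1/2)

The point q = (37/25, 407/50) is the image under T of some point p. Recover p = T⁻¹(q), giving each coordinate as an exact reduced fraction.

p = (4, -5/2)

T1 = [7/25 -24/25 0; 24/25 7/25 0; 0 0 1]
T2·T1 = [7/25 -24/25 -5; 24/25 7/25 5; 0 0 1]
T3·…·T1 = [7/25 -24/25 -5; 48/25 14/25 10; 0 0 1]
T4·…·T1 = [-7/25 24/25 5; 24/25 7/25 5; 0 0 1]
det M = -1; M⁻¹ = [-7/25 24/25 -17/5; 24/25 7/25 -31/5; 0 0 1]
M⁻¹ · (37/25, 407/50)ᵀ = (4, -5/2)ᵀ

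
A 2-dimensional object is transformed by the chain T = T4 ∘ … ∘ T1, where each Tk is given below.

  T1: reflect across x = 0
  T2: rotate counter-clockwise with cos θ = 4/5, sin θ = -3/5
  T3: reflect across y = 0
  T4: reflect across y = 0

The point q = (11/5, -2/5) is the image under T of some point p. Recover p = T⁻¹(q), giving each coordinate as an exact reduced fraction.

T1 = [-1 0 0; 0 1 0; 0 0 1]
T2·T1 = [-4/5 3/5 0; 3/5 4/5 0; 0 0 1]
T3·…·T1 = [-4/5 3/5 0; -3/5 -4/5 0; 0 0 1]
T4·…·T1 = [-4/5 3/5 0; 3/5 4/5 0; 0 0 1]
det M = -1; M⁻¹ = [-4/5 3/5 0; 3/5 4/5 0; 0 0 1]
M⁻¹ · (11/5, -2/5)ᵀ = (-2, 1)ᵀ

p = (-2, 1)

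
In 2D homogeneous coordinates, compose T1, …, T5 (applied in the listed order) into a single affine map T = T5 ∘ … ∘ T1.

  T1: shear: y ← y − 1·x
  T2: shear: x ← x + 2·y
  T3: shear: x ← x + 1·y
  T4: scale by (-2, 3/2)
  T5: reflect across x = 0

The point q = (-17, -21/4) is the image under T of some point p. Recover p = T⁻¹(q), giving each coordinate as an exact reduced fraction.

p = (2, -3/2)

T1 = [1 0 0; -1 1 0; 0 0 1]
T2·T1 = [-1 2 0; -1 1 0; 0 0 1]
T3·…·T1 = [-2 3 0; -1 1 0; 0 0 1]
T4·…·T1 = [4 -6 0; -3/2 3/2 0; 0 0 1]
T5·…·T1 = [-4 6 0; -3/2 3/2 0; 0 0 1]
det M = 3; M⁻¹ = [1/2 -2 0; 1/2 -4/3 0; 0 0 1]
M⁻¹ · (-17, -21/4)ᵀ = (2, -3/2)ᵀ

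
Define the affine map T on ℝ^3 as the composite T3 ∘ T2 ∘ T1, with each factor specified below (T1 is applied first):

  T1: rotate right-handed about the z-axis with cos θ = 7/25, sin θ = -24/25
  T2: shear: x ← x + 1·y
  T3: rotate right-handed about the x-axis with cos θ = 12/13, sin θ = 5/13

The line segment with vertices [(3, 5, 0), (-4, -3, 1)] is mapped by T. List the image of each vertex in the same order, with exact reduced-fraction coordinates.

T1 rotate right-handed about the z-axis with cos θ = 7/25, sin θ = -24/25: (3, 5, 0) → (141/25, -37/25, 0); (-4, -3, 1) → (-4, 3, 1)
T2 shear: x ← x + 1·y: (141/25, -37/25, 0) → (104/25, -37/25, 0); (-4, 3, 1) → (-1, 3, 1)
T3 rotate right-handed about the x-axis with cos θ = 12/13, sin θ = 5/13: (104/25, -37/25, 0) → (104/25, -444/325, -37/65); (-1, 3, 1) → (-1, 31/13, 27/13)

image vertices: (104/25, -444/325, -37/65), (-1, 31/13, 27/13)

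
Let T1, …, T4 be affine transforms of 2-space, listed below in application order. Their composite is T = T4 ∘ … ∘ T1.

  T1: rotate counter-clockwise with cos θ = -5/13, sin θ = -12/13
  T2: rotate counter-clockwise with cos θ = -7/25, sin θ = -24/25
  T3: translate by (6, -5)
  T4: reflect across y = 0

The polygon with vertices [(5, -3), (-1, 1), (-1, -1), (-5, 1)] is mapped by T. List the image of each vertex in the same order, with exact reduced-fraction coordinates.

image vertices: (1297/325, -154/325), (1999/325, 2082/325), (2407/325, 1576/325), (3011/325, 2898/325)

T1 rotate counter-clockwise with cos θ = -5/13, sin θ = -12/13: (5, -3) → (-61/13, -45/13); (-1, 1) → (17/13, 7/13); (-1, -1) → (-7/13, 17/13); (-5, 1) → (37/13, 55/13)
T2 rotate counter-clockwise with cos θ = -7/25, sin θ = -24/25: (-61/13, -45/13) → (-653/325, 1779/325); (17/13, 7/13) → (49/325, -457/325); (-7/13, 17/13) → (457/325, 49/325); (37/13, 55/13) → (1061/325, -1273/325)
T3 translate by (6, -5): (-653/325, 1779/325) → (1297/325, 154/325); (49/325, -457/325) → (1999/325, -2082/325); (457/325, 49/325) → (2407/325, -1576/325); (1061/325, -1273/325) → (3011/325, -2898/325)
T4 reflect across y = 0: (1297/325, 154/325) → (1297/325, -154/325); (1999/325, -2082/325) → (1999/325, 2082/325); (2407/325, -1576/325) → (2407/325, 1576/325); (3011/325, -2898/325) → (3011/325, 2898/325)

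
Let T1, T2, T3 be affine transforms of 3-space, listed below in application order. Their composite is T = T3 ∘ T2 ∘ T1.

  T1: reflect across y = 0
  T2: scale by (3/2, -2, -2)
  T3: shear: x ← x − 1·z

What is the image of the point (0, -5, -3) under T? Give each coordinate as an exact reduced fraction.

T1 reflect across y = 0: (0, -5, -3) → (0, 5, -3)
T2 scale by (3/2, -2, -2): (0, 5, -3) → (0, -10, 6)
T3 shear: x ← x − 1·z: (0, -10, 6) → (-6, -10, 6)

T(p) = (-6, -10, 6)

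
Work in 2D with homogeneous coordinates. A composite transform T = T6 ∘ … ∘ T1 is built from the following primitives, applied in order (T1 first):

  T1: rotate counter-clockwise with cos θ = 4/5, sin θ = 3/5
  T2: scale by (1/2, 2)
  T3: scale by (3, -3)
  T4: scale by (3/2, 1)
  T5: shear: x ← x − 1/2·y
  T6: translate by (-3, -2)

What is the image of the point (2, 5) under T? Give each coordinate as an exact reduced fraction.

T(p) = (189/20, -166/5)

T1 rotate counter-clockwise with cos θ = 4/5, sin θ = 3/5: (2, 5) → (-7/5, 26/5)
T2 scale by (1/2, 2): (-7/5, 26/5) → (-7/10, 52/5)
T3 scale by (3, -3): (-7/10, 52/5) → (-21/10, -156/5)
T4 scale by (3/2, 1): (-21/10, -156/5) → (-63/20, -156/5)
T5 shear: x ← x − 1/2·y: (-63/20, -156/5) → (249/20, -156/5)
T6 translate by (-3, -2): (249/20, -156/5) → (189/20, -166/5)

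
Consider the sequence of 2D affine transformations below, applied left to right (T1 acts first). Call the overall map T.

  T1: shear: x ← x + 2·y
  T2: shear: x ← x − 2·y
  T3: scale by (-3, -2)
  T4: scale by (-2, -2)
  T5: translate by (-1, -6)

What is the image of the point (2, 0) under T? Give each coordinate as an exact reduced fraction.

T1 shear: x ← x + 2·y: (2, 0) → (2, 0)
T2 shear: x ← x − 2·y: (2, 0) → (2, 0)
T3 scale by (-3, -2): (2, 0) → (-6, 0)
T4 scale by (-2, -2): (-6, 0) → (12, 0)
T5 translate by (-1, -6): (12, 0) → (11, -6)

T(p) = (11, -6)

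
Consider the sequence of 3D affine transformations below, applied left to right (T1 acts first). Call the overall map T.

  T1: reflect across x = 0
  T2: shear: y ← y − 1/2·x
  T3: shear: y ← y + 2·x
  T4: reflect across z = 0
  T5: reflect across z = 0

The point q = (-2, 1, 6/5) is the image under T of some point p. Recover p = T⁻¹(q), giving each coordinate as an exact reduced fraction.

T1 = [-1 0 0 0; 0 1 0 0; 0 0 1 0; 0 0 0 1]
T2·T1 = [-1 0 0 0; 1/2 1 0 0; 0 0 1 0; 0 0 0 1]
T3·…·T1 = [-1 0 0 0; -3/2 1 0 0; 0 0 1 0; 0 0 0 1]
T4·…·T1 = [-1 0 0 0; -3/2 1 0 0; 0 0 -1 0; 0 0 0 1]
T5·…·T1 = [-1 0 0 0; -3/2 1 0 0; 0 0 1 0; 0 0 0 1]
det M = -1; M⁻¹ = [-1 0 0 0; -3/2 1 0 0; 0 0 1 0; 0 0 0 1]
M⁻¹ · (-2, 1, 6/5)ᵀ = (2, 4, 6/5)ᵀ

p = (2, 4, 6/5)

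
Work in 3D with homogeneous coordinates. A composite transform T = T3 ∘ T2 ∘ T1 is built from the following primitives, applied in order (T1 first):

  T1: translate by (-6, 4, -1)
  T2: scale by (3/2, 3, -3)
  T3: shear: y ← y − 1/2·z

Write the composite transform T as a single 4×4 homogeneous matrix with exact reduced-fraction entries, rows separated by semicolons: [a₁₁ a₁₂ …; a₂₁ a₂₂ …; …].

T = [3/2 0 0 -9; 0 3 3/2 21/2; 0 0 -3 3; 0 0 0 1]

T1 = [1 0 0 -6; 0 1 0 4; 0 0 1 -1; 0 0 0 1]
T2·T1 = [3/2 0 0 -9; 0 3 0 12; 0 0 -3 3; 0 0 0 1]
T3·…·T1 = [3/2 0 0 -9; 0 3 3/2 21/2; 0 0 -3 3; 0 0 0 1]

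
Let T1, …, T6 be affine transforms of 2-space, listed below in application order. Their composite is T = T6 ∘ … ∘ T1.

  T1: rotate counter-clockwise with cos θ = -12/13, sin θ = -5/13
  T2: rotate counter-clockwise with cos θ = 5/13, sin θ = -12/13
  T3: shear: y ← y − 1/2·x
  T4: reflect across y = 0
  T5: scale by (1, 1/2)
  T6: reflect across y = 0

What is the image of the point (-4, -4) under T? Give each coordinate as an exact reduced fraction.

T(p) = (956/169, -237/169)

T1 rotate counter-clockwise with cos θ = -12/13, sin θ = -5/13: (-4, -4) → (28/13, 68/13)
T2 rotate counter-clockwise with cos θ = 5/13, sin θ = -12/13: (28/13, 68/13) → (956/169, 4/169)
T3 shear: y ← y − 1/2·x: (956/169, 4/169) → (956/169, -474/169)
T4 reflect across y = 0: (956/169, -474/169) → (956/169, 474/169)
T5 scale by (1, 1/2): (956/169, 474/169) → (956/169, 237/169)
T6 reflect across y = 0: (956/169, 237/169) → (956/169, -237/169)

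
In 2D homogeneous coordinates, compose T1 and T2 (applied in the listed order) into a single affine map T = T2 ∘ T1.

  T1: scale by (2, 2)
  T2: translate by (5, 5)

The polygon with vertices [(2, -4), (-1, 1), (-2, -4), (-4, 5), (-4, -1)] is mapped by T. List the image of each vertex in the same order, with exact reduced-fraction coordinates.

T1 scale by (2, 2): (2, -4) → (4, -8); (-1, 1) → (-2, 2); (-2, -4) → (-4, -8); (-4, 5) → (-8, 10); (-4, -1) → (-8, -2)
T2 translate by (5, 5): (4, -8) → (9, -3); (-2, 2) → (3, 7); (-4, -8) → (1, -3); (-8, 10) → (-3, 15); (-8, -2) → (-3, 3)

image vertices: (9, -3), (3, 7), (1, -3), (-3, 15), (-3, 3)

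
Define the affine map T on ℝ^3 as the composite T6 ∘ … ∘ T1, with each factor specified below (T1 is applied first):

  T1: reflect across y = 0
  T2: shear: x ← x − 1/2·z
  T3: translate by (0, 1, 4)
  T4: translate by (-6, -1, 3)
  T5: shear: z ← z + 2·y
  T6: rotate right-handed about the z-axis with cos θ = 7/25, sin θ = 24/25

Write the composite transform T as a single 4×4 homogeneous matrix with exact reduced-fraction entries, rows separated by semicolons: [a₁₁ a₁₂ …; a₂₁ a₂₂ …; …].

T = [7/25 24/25 -7/50 -42/25; 24/25 -7/25 -12/25 -144/25; 0 -2 1 7; 0 0 0 1]

T1 = [1 0 0 0; 0 -1 0 0; 0 0 1 0; 0 0 0 1]
T2·T1 = [1 0 -1/2 0; 0 -1 0 0; 0 0 1 0; 0 0 0 1]
T3·…·T1 = [1 0 -1/2 0; 0 -1 0 1; 0 0 1 4; 0 0 0 1]
T4·…·T1 = [1 0 -1/2 -6; 0 -1 0 0; 0 0 1 7; 0 0 0 1]
T5·…·T1 = [1 0 -1/2 -6; 0 -1 0 0; 0 -2 1 7; 0 0 0 1]
T6·…·T1 = [7/25 24/25 -7/50 -42/25; 24/25 -7/25 -12/25 -144/25; 0 -2 1 7; 0 0 0 1]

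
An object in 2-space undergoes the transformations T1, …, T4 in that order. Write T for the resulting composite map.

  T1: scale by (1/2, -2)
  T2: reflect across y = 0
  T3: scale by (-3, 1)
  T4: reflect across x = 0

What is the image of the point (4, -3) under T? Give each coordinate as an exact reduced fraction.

T(p) = (6, -6)

T1 scale by (1/2, -2): (4, -3) → (2, 6)
T2 reflect across y = 0: (2, 6) → (2, -6)
T3 scale by (-3, 1): (2, -6) → (-6, -6)
T4 reflect across x = 0: (-6, -6) → (6, -6)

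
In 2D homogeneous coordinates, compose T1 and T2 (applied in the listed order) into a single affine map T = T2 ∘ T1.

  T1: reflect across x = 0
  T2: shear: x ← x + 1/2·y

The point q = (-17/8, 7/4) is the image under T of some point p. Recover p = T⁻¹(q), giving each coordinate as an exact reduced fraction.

T1 = [-1 0 0; 0 1 0; 0 0 1]
T2·T1 = [-1 1/2 0; 0 1 0; 0 0 1]
det M = -1; M⁻¹ = [-1 1/2 0; 0 1 0; 0 0 1]
M⁻¹ · (-17/8, 7/4)ᵀ = (3, 7/4)ᵀ

p = (3, 7/4)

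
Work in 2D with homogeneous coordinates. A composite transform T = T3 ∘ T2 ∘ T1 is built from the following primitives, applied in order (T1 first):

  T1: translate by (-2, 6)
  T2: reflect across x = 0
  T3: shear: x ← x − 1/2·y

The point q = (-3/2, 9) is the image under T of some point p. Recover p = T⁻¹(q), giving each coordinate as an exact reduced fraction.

p = (-1, 3)

T1 = [1 0 -2; 0 1 6; 0 0 1]
T2·T1 = [-1 0 2; 0 1 6; 0 0 1]
T3·…·T1 = [-1 -1/2 -1; 0 1 6; 0 0 1]
det M = -1; M⁻¹ = [-1 -1/2 2; 0 1 -6; 0 0 1]
M⁻¹ · (-3/2, 9)ᵀ = (-1, 3)ᵀ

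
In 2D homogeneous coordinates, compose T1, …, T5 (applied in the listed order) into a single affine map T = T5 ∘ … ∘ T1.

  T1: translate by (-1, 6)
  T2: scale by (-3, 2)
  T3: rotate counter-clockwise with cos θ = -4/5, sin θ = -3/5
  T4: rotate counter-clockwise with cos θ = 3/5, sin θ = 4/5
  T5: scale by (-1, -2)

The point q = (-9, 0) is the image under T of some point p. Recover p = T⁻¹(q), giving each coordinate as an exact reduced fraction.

p = (1, -3/2)

T1 = [1 0 -1; 0 1 6; 0 0 1]
T2·T1 = [-3 0 3; 0 2 12; 0 0 1]
T3·…·T1 = [12/5 6/5 24/5; 9/5 -8/5 -57/5; 0 0 1]
T4·…·T1 = [0 2 12; 3 0 -3; 0 0 1]
T5·…·T1 = [0 -2 -12; -6 0 6; 0 0 1]
det M = -12; M⁻¹ = [0 -1/6 1; -1/2 0 -6; 0 0 1]
M⁻¹ · (-9, 0)ᵀ = (1, -3/2)ᵀ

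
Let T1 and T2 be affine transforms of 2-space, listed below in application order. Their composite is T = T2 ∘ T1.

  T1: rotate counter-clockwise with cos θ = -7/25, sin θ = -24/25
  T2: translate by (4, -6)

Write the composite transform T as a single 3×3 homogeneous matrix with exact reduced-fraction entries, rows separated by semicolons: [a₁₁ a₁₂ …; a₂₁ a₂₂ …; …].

T1 = [-7/25 24/25 0; -24/25 -7/25 0; 0 0 1]
T2·T1 = [-7/25 24/25 4; -24/25 -7/25 -6; 0 0 1]

T = [-7/25 24/25 4; -24/25 -7/25 -6; 0 0 1]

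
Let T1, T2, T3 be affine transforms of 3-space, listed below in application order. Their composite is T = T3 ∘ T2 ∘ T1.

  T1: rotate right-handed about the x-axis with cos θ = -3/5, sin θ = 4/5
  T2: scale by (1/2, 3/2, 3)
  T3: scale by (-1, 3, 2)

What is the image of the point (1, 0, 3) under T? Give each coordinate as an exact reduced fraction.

T(p) = (-1/2, -54/5, -54/5)

T1 rotate right-handed about the x-axis with cos θ = -3/5, sin θ = 4/5: (1, 0, 3) → (1, -12/5, -9/5)
T2 scale by (1/2, 3/2, 3): (1, -12/5, -9/5) → (1/2, -18/5, -27/5)
T3 scale by (-1, 3, 2): (1/2, -18/5, -27/5) → (-1/2, -54/5, -54/5)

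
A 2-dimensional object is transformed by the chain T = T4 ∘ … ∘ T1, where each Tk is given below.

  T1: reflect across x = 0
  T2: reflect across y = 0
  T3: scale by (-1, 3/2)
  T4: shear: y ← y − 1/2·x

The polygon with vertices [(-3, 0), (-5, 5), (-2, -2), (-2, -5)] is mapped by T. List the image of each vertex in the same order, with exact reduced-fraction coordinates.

image vertices: (-3, 3/2), (-5, -5), (-2, 4), (-2, 17/2)

T1 reflect across x = 0: (-3, 0) → (3, 0); (-5, 5) → (5, 5); (-2, -2) → (2, -2); (-2, -5) → (2, -5)
T2 reflect across y = 0: (3, 0) → (3, 0); (5, 5) → (5, -5); (2, -2) → (2, 2); (2, -5) → (2, 5)
T3 scale by (-1, 3/2): (3, 0) → (-3, 0); (5, -5) → (-5, -15/2); (2, 2) → (-2, 3); (2, 5) → (-2, 15/2)
T4 shear: y ← y − 1/2·x: (-3, 0) → (-3, 3/2); (-5, -15/2) → (-5, -5); (-2, 3) → (-2, 4); (-2, 15/2) → (-2, 17/2)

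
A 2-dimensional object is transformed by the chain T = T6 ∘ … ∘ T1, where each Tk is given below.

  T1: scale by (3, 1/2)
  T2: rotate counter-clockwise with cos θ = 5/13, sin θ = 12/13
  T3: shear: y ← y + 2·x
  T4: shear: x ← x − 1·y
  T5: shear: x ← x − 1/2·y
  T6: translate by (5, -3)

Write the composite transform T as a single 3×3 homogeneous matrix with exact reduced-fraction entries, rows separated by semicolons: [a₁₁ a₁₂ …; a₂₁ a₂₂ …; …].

T1 = [3 0 0; 0 1/2 0; 0 0 1]
T2·T1 = [15/13 -6/13 0; 36/13 5/26 0; 0 0 1]
T3·…·T1 = [15/13 -6/13 0; 66/13 -19/26 0; 0 0 1]
T4·…·T1 = [-51/13 7/26 0; 66/13 -19/26 0; 0 0 1]
T5·…·T1 = [-84/13 33/52 0; 66/13 -19/26 0; 0 0 1]
T6·…·T1 = [-84/13 33/52 5; 66/13 -19/26 -3; 0 0 1]

T = [-84/13 33/52 5; 66/13 -19/26 -3; 0 0 1]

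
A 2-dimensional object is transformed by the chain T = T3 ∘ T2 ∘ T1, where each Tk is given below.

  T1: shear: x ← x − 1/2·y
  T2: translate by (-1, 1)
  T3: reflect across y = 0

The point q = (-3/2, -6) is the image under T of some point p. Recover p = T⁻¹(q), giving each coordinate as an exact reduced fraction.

T1 = [1 -1/2 0; 0 1 0; 0 0 1]
T2·T1 = [1 -1/2 -1; 0 1 1; 0 0 1]
T3·…·T1 = [1 -1/2 -1; 0 -1 -1; 0 0 1]
det M = -1; M⁻¹ = [1 -1/2 1/2; 0 -1 -1; 0 0 1]
M⁻¹ · (-3/2, -6)ᵀ = (2, 5)ᵀ

p = (2, 5)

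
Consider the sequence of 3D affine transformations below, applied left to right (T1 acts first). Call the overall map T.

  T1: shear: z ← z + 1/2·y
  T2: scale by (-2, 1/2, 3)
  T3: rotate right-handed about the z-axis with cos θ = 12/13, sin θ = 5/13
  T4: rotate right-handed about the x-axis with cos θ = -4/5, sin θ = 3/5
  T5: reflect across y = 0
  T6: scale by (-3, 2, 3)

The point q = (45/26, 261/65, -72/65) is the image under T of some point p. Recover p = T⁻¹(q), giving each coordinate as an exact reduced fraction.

p = (0, 3, -1)

T1 = [1 0 0 0; 0 1 0 0; 0 1/2 1 0; 0 0 0 1]
T2·T1 = [-2 0 0 0; 0 1/2 0 0; 0 3/2 3 0; 0 0 0 1]
T3·…·T1 = [-24/13 -5/26 0 0; -10/13 6/13 0 0; 0 3/2 3 0; 0 0 0 1]
T4·…·T1 = [-24/13 -5/26 0 0; 8/13 -33/26 -9/5 0; -6/13 -12/13 -12/5 0; 0 0 0 1]
T5·…·T1 = [-24/13 -5/26 0 0; -8/13 33/26 9/5 0; -6/13 -12/13 -12/5 0; 0 0 0 1]
T6·…·T1 = [72/13 15/26 0 0; -16/13 33/13 18/5 0; -18/13 -36/13 -36/5 0; 0 0 0 1]
det M = -54; M⁻¹ = [2/13 -1/13 -1/26 0; 10/39 48/65 24/65 0; -5/39 -7/26 -32/117 0; 0 0 0 1]
M⁻¹ · (45/26, 261/65, -72/65)ᵀ = (0, 3, -1)ᵀ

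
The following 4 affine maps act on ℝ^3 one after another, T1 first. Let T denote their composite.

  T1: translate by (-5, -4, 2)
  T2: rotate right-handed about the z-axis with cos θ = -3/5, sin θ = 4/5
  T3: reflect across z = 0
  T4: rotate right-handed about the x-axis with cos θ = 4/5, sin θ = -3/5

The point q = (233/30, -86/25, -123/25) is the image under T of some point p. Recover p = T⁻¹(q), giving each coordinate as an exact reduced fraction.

T1 = [1 0 0 -5; 0 1 0 -4; 0 0 1 2; 0 0 0 1]
T2·T1 = [-3/5 -4/5 0 31/5; 4/5 -3/5 0 -8/5; 0 0 1 2; 0 0 0 1]
T3·…·T1 = [-3/5 -4/5 0 31/5; 4/5 -3/5 0 -8/5; 0 0 -1 -2; 0 0 0 1]
T4·…·T1 = [-3/5 -4/5 0 31/5; 16/25 -12/25 -3/5 -62/25; -12/25 9/25 -4/5 -16/25; 0 0 0 1]
det M = -1; M⁻¹ = [-3/5 16/25 -12/25 5; -4/5 -12/25 9/25 4; 0 -3/5 -4/5 -2; 0 0 0 1]
M⁻¹ · (233/30, -86/25, -123/25)ᵀ = (1/2, -7/3, 4)ᵀ

p = (1/2, -7/3, 4)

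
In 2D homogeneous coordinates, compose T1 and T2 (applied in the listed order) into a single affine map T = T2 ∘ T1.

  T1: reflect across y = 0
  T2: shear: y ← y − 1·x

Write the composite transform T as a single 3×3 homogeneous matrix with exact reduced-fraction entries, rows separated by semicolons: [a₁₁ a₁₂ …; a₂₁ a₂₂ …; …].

T = [1 0 0; -1 -1 0; 0 0 1]

T1 = [1 0 0; 0 -1 0; 0 0 1]
T2·T1 = [1 0 0; -1 -1 0; 0 0 1]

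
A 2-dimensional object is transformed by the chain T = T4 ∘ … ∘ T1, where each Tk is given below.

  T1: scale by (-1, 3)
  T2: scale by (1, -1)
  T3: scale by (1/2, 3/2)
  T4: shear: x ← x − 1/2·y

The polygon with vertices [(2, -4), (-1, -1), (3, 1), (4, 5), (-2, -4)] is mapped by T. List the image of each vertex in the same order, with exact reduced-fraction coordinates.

T1 scale by (-1, 3): (2, -4) → (-2, -12); (-1, -1) → (1, -3); (3, 1) → (-3, 3); (4, 5) → (-4, 15); (-2, -4) → (2, -12)
T2 scale by (1, -1): (-2, -12) → (-2, 12); (1, -3) → (1, 3); (-3, 3) → (-3, -3); (-4, 15) → (-4, -15); (2, -12) → (2, 12)
T3 scale by (1/2, 3/2): (-2, 12) → (-1, 18); (1, 3) → (1/2, 9/2); (-3, -3) → (-3/2, -9/2); (-4, -15) → (-2, -45/2); (2, 12) → (1, 18)
T4 shear: x ← x − 1/2·y: (-1, 18) → (-10, 18); (1/2, 9/2) → (-7/4, 9/2); (-3/2, -9/2) → (3/4, -9/2); (-2, -45/2) → (37/4, -45/2); (1, 18) → (-8, 18)

image vertices: (-10, 18), (-7/4, 9/2), (3/4, -9/2), (37/4, -45/2), (-8, 18)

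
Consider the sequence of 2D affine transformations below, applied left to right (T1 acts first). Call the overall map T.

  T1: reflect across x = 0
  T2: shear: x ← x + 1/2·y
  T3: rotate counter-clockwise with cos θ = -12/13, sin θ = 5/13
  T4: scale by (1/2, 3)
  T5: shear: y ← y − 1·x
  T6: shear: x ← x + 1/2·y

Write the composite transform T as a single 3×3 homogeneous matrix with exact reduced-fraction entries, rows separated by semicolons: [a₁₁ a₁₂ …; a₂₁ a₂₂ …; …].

T = [-9/26 -17/13 0; -21/13 -23/13 0; 0 0 1]

T1 = [-1 0 0; 0 1 0; 0 0 1]
T2·T1 = [-1 1/2 0; 0 1 0; 0 0 1]
T3·…·T1 = [12/13 -11/13 0; -5/13 -19/26 0; 0 0 1]
T4·…·T1 = [6/13 -11/26 0; -15/13 -57/26 0; 0 0 1]
T5·…·T1 = [6/13 -11/26 0; -21/13 -23/13 0; 0 0 1]
T6·…·T1 = [-9/26 -17/13 0; -21/13 -23/13 0; 0 0 1]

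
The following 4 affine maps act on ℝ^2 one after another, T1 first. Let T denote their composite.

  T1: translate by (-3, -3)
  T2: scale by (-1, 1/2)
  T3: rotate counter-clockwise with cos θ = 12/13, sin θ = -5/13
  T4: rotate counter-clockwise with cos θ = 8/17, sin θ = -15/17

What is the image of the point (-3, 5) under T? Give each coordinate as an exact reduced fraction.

T1 translate by (-3, -3): (-3, 5) → (-6, 2)
T2 scale by (-1, 1/2): (-6, 2) → (6, 1)
T3 rotate counter-clockwise with cos θ = 12/13, sin θ = -5/13: (6, 1) → (77/13, -18/13)
T4 rotate counter-clockwise with cos θ = 8/17, sin θ = -15/17: (77/13, -18/13) → (346/221, -1299/221)

T(p) = (346/221, -1299/221)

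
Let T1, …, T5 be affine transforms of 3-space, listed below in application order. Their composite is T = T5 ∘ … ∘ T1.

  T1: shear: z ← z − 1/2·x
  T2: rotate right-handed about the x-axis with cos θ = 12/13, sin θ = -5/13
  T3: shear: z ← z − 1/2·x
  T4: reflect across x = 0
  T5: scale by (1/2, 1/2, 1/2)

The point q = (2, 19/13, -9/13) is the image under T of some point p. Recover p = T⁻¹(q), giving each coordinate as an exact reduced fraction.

p = (-4, 4, -4)

T1 = [1 0 0 0; 0 1 0 0; -1/2 0 1 0; 0 0 0 1]
T2·T1 = [1 0 0 0; -5/26 12/13 5/13 0; -6/13 -5/13 12/13 0; 0 0 0 1]
T3·…·T1 = [1 0 0 0; -5/26 12/13 5/13 0; -25/26 -5/13 12/13 0; 0 0 0 1]
T4·…·T1 = [-1 0 0 0; -5/26 12/13 5/13 0; -25/26 -5/13 12/13 0; 0 0 0 1]
T5·…·T1 = [-1/2 0 0 0; -5/52 6/13 5/26 0; -25/52 -5/26 6/13 0; 0 0 0 1]
det M = -1/8; M⁻¹ = [-2 0 0 0; 5/13 24/13 -10/13 0; -25/13 10/13 24/13 0; 0 0 0 1]
M⁻¹ · (2, 19/13, -9/13)ᵀ = (-4, 4, -4)ᵀ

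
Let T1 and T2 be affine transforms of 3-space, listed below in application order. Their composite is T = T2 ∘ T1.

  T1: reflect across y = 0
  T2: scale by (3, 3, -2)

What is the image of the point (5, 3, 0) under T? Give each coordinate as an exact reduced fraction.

T(p) = (15, -9, 0)

T1 reflect across y = 0: (5, 3, 0) → (5, -3, 0)
T2 scale by (3, 3, -2): (5, -3, 0) → (15, -9, 0)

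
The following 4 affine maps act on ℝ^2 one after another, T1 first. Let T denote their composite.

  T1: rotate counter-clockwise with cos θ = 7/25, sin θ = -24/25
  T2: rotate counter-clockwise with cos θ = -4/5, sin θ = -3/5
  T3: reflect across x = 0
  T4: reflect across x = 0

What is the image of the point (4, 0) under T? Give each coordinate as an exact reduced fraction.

T(p) = (-16/5, 12/5)

T1 rotate counter-clockwise with cos θ = 7/25, sin θ = -24/25: (4, 0) → (28/25, -96/25)
T2 rotate counter-clockwise with cos θ = -4/5, sin θ = -3/5: (28/25, -96/25) → (-16/5, 12/5)
T3 reflect across x = 0: (-16/5, 12/5) → (16/5, 12/5)
T4 reflect across x = 0: (16/5, 12/5) → (-16/5, 12/5)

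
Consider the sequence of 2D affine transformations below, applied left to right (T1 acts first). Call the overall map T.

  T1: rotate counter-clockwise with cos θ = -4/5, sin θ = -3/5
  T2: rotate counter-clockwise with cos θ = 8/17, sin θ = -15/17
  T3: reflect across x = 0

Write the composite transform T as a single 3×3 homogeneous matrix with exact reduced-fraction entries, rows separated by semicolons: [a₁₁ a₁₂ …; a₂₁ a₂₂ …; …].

T = [77/85 36/85 0; 36/85 -77/85 0; 0 0 1]

T1 = [-4/5 3/5 0; -3/5 -4/5 0; 0 0 1]
T2·T1 = [-77/85 -36/85 0; 36/85 -77/85 0; 0 0 1]
T3·…·T1 = [77/85 36/85 0; 36/85 -77/85 0; 0 0 1]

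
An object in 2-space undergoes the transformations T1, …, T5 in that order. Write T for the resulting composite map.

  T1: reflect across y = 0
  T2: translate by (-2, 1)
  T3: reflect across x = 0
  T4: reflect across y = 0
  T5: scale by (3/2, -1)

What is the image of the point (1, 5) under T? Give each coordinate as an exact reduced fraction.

T1 reflect across y = 0: (1, 5) → (1, -5)
T2 translate by (-2, 1): (1, -5) → (-1, -4)
T3 reflect across x = 0: (-1, -4) → (1, -4)
T4 reflect across y = 0: (1, -4) → (1, 4)
T5 scale by (3/2, -1): (1, 4) → (3/2, -4)

T(p) = (3/2, -4)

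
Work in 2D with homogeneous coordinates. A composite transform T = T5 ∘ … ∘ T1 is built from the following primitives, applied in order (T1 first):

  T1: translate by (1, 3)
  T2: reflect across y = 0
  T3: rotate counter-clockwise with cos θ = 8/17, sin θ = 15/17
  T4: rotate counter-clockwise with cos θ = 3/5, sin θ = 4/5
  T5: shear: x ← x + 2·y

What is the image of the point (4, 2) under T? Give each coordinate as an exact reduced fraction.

T(p) = (267/17, 113/17)

T1 translate by (1, 3): (4, 2) → (5, 5)
T2 reflect across y = 0: (5, 5) → (5, -5)
T3 rotate counter-clockwise with cos θ = 8/17, sin θ = 15/17: (5, -5) → (115/17, 35/17)
T4 rotate counter-clockwise with cos θ = 3/5, sin θ = 4/5: (115/17, 35/17) → (41/17, 113/17)
T5 shear: x ← x + 2·y: (41/17, 113/17) → (267/17, 113/17)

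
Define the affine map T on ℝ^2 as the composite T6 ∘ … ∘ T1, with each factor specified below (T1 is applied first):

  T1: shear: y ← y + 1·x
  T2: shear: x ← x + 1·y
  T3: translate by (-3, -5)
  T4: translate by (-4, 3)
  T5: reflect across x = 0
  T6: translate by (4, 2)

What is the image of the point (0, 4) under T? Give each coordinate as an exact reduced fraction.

T1 shear: y ← y + 1·x: (0, 4) → (0, 4)
T2 shear: x ← x + 1·y: (0, 4) → (4, 4)
T3 translate by (-3, -5): (4, 4) → (1, -1)
T4 translate by (-4, 3): (1, -1) → (-3, 2)
T5 reflect across x = 0: (-3, 2) → (3, 2)
T6 translate by (4, 2): (3, 2) → (7, 4)

T(p) = (7, 4)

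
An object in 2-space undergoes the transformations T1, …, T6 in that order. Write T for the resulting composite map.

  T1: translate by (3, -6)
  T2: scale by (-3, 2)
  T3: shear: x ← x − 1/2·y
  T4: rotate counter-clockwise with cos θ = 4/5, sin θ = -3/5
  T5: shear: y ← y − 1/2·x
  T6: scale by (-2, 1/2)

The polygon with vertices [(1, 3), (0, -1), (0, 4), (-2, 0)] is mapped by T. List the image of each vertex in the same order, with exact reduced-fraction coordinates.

image vertices: (108/5, 3), (20, -5/2), (16, 5/2), (48/5, -9/2)

T1 translate by (3, -6): (1, 3) → (4, -3); (0, -1) → (3, -7); (0, 4) → (3, -2); (-2, 0) → (1, -6)
T2 scale by (-3, 2): (4, -3) → (-12, -6); (3, -7) → (-9, -14); (3, -2) → (-9, -4); (1, -6) → (-3, -12)
T3 shear: x ← x − 1/2·y: (-12, -6) → (-9, -6); (-9, -14) → (-2, -14); (-9, -4) → (-7, -4); (-3, -12) → (3, -12)
T4 rotate counter-clockwise with cos θ = 4/5, sin θ = -3/5: (-9, -6) → (-54/5, 3/5); (-2, -14) → (-10, -10); (-7, -4) → (-8, 1); (3, -12) → (-24/5, -57/5)
T5 shear: y ← y − 1/2·x: (-54/5, 3/5) → (-54/5, 6); (-10, -10) → (-10, -5); (-8, 1) → (-8, 5); (-24/5, -57/5) → (-24/5, -9)
T6 scale by (-2, 1/2): (-54/5, 6) → (108/5, 3); (-10, -5) → (20, -5/2); (-8, 5) → (16, 5/2); (-24/5, -9) → (48/5, -9/2)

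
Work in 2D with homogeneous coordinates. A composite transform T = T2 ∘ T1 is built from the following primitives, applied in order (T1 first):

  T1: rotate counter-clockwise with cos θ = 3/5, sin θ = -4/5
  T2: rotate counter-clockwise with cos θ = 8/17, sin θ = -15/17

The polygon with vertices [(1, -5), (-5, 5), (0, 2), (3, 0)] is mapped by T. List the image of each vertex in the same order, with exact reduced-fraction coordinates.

T1 rotate counter-clockwise with cos θ = 3/5, sin θ = -4/5: (1, -5) → (-17/5, -19/5); (-5, 5) → (1, 7); (0, 2) → (8/5, 6/5); (3, 0) → (9/5, -12/5)
T2 rotate counter-clockwise with cos θ = 8/17, sin θ = -15/17: (-17/5, -19/5) → (-421/85, 103/85); (1, 7) → (113/17, 41/17); (8/5, 6/5) → (154/85, -72/85); (9/5, -12/5) → (-108/85, -231/85)

image vertices: (-421/85, 103/85), (113/17, 41/17), (154/85, -72/85), (-108/85, -231/85)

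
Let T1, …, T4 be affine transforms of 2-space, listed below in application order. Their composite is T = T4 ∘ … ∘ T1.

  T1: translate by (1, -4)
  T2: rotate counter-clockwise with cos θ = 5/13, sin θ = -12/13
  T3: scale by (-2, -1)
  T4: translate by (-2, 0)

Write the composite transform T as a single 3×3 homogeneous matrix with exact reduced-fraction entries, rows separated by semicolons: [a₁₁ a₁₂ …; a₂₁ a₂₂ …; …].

T1 = [1 0 1; 0 1 -4; 0 0 1]
T2·T1 = [5/13 12/13 -43/13; -12/13 5/13 -32/13; 0 0 1]
T3·…·T1 = [-10/13 -24/13 86/13; 12/13 -5/13 32/13; 0 0 1]
T4·…·T1 = [-10/13 -24/13 60/13; 12/13 -5/13 32/13; 0 0 1]

T = [-10/13 -24/13 60/13; 12/13 -5/13 32/13; 0 0 1]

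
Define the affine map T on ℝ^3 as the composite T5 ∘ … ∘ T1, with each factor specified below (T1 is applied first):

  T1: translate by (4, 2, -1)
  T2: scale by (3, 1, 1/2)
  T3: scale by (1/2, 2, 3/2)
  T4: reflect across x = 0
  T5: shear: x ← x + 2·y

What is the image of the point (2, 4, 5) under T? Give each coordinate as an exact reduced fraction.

T(p) = (15, 12, 3)

T1 translate by (4, 2, -1): (2, 4, 5) → (6, 6, 4)
T2 scale by (3, 1, 1/2): (6, 6, 4) → (18, 6, 2)
T3 scale by (1/2, 2, 3/2): (18, 6, 2) → (9, 12, 3)
T4 reflect across x = 0: (9, 12, 3) → (-9, 12, 3)
T5 shear: x ← x + 2·y: (-9, 12, 3) → (15, 12, 3)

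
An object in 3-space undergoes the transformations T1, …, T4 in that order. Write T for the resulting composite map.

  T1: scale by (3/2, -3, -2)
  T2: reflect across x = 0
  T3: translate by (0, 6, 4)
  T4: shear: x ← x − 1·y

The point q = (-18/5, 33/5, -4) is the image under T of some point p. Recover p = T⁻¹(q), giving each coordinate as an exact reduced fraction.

T1 = [3/2 0 0 0; 0 -3 0 0; 0 0 -2 0; 0 0 0 1]
T2·T1 = [-3/2 0 0 0; 0 -3 0 0; 0 0 -2 0; 0 0 0 1]
T3·…·T1 = [-3/2 0 0 0; 0 -3 0 6; 0 0 -2 4; 0 0 0 1]
T4·…·T1 = [-3/2 3 0 -6; 0 -3 0 6; 0 0 -2 4; 0 0 0 1]
det M = -9; M⁻¹ = [-2/3 -2/3 0 0; 0 -1/3 0 2; 0 0 -1/2 2; 0 0 0 1]
M⁻¹ · (-18/5, 33/5, -4)ᵀ = (-2, -1/5, 4)ᵀ

p = (-2, -1/5, 4)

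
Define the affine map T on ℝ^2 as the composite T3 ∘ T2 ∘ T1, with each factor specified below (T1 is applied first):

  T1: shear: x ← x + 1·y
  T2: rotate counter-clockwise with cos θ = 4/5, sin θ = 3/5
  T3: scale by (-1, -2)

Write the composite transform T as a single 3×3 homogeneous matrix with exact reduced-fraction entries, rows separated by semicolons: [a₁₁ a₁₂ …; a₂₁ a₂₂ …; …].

T1 = [1 1 0; 0 1 0; 0 0 1]
T2·T1 = [4/5 1/5 0; 3/5 7/5 0; 0 0 1]
T3·…·T1 = [-4/5 -1/5 0; -6/5 -14/5 0; 0 0 1]

T = [-4/5 -1/5 0; -6/5 -14/5 0; 0 0 1]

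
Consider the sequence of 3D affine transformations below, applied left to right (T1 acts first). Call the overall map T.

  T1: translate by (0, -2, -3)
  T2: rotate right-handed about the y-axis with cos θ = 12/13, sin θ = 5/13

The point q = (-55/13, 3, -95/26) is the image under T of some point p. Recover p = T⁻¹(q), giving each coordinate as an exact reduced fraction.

p = (-5/2, 5, -2)

T1 = [1 0 0 0; 0 1 0 -2; 0 0 1 -3; 0 0 0 1]
T2·T1 = [12/13 0 5/13 -15/13; 0 1 0 -2; -5/13 0 12/13 -36/13; 0 0 0 1]
det M = 1; M⁻¹ = [12/13 0 -5/13 0; 0 1 0 2; 5/13 0 12/13 3; 0 0 0 1]
M⁻¹ · (-55/13, 3, -95/26)ᵀ = (-5/2, 5, -2)ᵀ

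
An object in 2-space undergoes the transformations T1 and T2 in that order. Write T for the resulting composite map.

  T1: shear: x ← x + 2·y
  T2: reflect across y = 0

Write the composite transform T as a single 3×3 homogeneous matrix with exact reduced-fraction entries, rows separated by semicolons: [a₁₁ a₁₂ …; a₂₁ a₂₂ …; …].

T = [1 2 0; 0 -1 0; 0 0 1]

T1 = [1 2 0; 0 1 0; 0 0 1]
T2·T1 = [1 2 0; 0 -1 0; 0 0 1]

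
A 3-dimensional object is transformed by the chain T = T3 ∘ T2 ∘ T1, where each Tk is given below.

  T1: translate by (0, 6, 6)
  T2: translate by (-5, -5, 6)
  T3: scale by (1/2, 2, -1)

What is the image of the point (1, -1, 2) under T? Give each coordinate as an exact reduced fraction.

T1 translate by (0, 6, 6): (1, -1, 2) → (1, 5, 8)
T2 translate by (-5, -5, 6): (1, 5, 8) → (-4, 0, 14)
T3 scale by (1/2, 2, -1): (-4, 0, 14) → (-2, 0, -14)

T(p) = (-2, 0, -14)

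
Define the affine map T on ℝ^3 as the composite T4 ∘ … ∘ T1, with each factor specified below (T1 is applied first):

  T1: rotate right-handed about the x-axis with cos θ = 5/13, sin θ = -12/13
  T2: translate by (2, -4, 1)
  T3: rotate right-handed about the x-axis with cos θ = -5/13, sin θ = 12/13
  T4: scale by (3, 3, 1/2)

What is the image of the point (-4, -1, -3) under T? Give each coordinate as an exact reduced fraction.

T(p) = (-6, 1035/169, -583/169)

T1 rotate right-handed about the x-axis with cos θ = 5/13, sin θ = -12/13: (-4, -1, -3) → (-4, -41/13, -3/13)
T2 translate by (2, -4, 1): (-4, -41/13, -3/13) → (-2, -93/13, 10/13)
T3 rotate right-handed about the x-axis with cos θ = -5/13, sin θ = 12/13: (-2, -93/13, 10/13) → (-2, 345/169, -1166/169)
T4 scale by (3, 3, 1/2): (-2, 345/169, -1166/169) → (-6, 1035/169, -583/169)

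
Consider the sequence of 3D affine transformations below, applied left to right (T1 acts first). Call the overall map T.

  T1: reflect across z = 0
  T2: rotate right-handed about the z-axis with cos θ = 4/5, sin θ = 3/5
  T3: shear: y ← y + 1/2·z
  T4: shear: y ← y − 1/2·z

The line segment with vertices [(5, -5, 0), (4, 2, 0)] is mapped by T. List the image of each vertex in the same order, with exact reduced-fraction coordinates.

image vertices: (7, -1, 0), (2, 4, 0)

T1 reflect across z = 0: (5, -5, 0) → (5, -5, 0); (4, 2, 0) → (4, 2, 0)
T2 rotate right-handed about the z-axis with cos θ = 4/5, sin θ = 3/5: (5, -5, 0) → (7, -1, 0); (4, 2, 0) → (2, 4, 0)
T3 shear: y ← y + 1/2·z: (7, -1, 0) → (7, -1, 0); (2, 4, 0) → (2, 4, 0)
T4 shear: y ← y − 1/2·z: (7, -1, 0) → (7, -1, 0); (2, 4, 0) → (2, 4, 0)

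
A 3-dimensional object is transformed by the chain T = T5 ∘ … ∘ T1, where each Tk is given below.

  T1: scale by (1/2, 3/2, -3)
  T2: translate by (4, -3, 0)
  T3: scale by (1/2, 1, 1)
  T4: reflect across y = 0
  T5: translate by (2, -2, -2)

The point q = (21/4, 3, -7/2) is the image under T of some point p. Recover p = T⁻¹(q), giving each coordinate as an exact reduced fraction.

T1 = [1/2 0 0 0; 0 3/2 0 0; 0 0 -3 0; 0 0 0 1]
T2·T1 = [1/2 0 0 4; 0 3/2 0 -3; 0 0 -3 0; 0 0 0 1]
T3·…·T1 = [1/4 0 0 2; 0 3/2 0 -3; 0 0 -3 0; 0 0 0 1]
T4·…·T1 = [1/4 0 0 2; 0 -3/2 0 3; 0 0 -3 0; 0 0 0 1]
T5·…·T1 = [1/4 0 0 4; 0 -3/2 0 1; 0 0 -3 -2; 0 0 0 1]
det M = 9/8; M⁻¹ = [4 0 0 -16; 0 -2/3 0 2/3; 0 0 -1/3 -2/3; 0 0 0 1]
M⁻¹ · (21/4, 3, -7/2)ᵀ = (5, -4/3, 1/2)ᵀ

p = (5, -4/3, 1/2)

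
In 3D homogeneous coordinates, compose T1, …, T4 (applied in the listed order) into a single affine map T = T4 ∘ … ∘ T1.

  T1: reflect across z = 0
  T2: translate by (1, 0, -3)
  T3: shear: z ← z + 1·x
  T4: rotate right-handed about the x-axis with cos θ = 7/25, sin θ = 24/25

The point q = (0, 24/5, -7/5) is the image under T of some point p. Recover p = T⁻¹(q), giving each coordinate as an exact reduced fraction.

T1 = [1 0 0 0; 0 1 0 0; 0 0 -1 0; 0 0 0 1]
T2·T1 = [1 0 0 1; 0 1 0 0; 0 0 -1 -3; 0 0 0 1]
T3·…·T1 = [1 0 0 1; 0 1 0 0; 1 0 -1 -2; 0 0 0 1]
T4·…·T1 = [1 0 0 1; -24/25 7/25 24/25 48/25; 7/25 24/25 -7/25 -14/25; 0 0 0 1]
det M = -1; M⁻¹ = [1 0 0 -1; 0 7/25 24/25 0; 1 24/25 -7/25 -3; 0 0 0 1]
M⁻¹ · (0, 24/5, -7/5)ᵀ = (-1, 0, 2)ᵀ

p = (-1, 0, 2)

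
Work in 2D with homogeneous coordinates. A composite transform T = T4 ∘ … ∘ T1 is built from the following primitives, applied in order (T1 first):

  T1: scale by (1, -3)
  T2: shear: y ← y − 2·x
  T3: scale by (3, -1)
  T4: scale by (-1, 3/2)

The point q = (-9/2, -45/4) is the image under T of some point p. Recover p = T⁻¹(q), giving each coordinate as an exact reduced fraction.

p = (3/2, -7/2)

T1 = [1 0 0; 0 -3 0; 0 0 1]
T2·T1 = [1 0 0; -2 -3 0; 0 0 1]
T3·…·T1 = [3 0 0; 2 3 0; 0 0 1]
T4·…·T1 = [-3 0 0; 3 9/2 0; 0 0 1]
det M = -27/2; M⁻¹ = [-1/3 0 0; 2/9 2/9 0; 0 0 1]
M⁻¹ · (-9/2, -45/4)ᵀ = (3/2, -7/2)ᵀ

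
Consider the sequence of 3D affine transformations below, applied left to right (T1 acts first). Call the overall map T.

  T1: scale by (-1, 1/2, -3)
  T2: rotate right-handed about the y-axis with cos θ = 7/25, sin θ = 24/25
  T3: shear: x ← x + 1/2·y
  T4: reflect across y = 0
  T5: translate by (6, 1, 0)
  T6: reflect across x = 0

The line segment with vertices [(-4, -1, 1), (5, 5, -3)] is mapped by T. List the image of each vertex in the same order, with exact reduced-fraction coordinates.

T1 scale by (-1, 1/2, -3): (-4, -1, 1) → (4, -1/2, -3); (5, 5, -3) → (-5, 5/2, 9)
T2 rotate right-handed about the y-axis with cos θ = 7/25, sin θ = 24/25: (4, -1/2, -3) → (-44/25, -1/2, -117/25); (-5, 5/2, 9) → (181/25, 5/2, 183/25)
T3 shear: x ← x + 1/2·y: (-44/25, -1/2, -117/25) → (-201/100, -1/2, -117/25); (181/25, 5/2, 183/25) → (849/100, 5/2, 183/25)
T4 reflect across y = 0: (-201/100, -1/2, -117/25) → (-201/100, 1/2, -117/25); (849/100, 5/2, 183/25) → (849/100, -5/2, 183/25)
T5 translate by (6, 1, 0): (-201/100, 1/2, -117/25) → (399/100, 3/2, -117/25); (849/100, -5/2, 183/25) → (1449/100, -3/2, 183/25)
T6 reflect across x = 0: (399/100, 3/2, -117/25) → (-399/100, 3/2, -117/25); (1449/100, -3/2, 183/25) → (-1449/100, -3/2, 183/25)

image vertices: (-399/100, 3/2, -117/25), (-1449/100, -3/2, 183/25)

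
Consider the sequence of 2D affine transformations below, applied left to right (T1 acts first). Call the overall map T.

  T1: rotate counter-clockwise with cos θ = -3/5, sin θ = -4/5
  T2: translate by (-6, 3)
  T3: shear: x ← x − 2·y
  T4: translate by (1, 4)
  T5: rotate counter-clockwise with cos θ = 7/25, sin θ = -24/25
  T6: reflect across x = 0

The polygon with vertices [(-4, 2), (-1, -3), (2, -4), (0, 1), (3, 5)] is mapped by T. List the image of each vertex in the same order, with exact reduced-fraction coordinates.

image vertices: (-139/25, 327/25), (-522/125, 2496/125), (-341/125, 2313/125), (-453/125, 1304/125), (-262/125, -184/125)

T1 rotate counter-clockwise with cos θ = -3/5, sin θ = -4/5: (-4, 2) → (4, 2); (-1, -3) → (-9/5, 13/5); (2, -4) → (-22/5, 4/5); (0, 1) → (4/5, -3/5); (3, 5) → (11/5, -27/5)
T2 translate by (-6, 3): (4, 2) → (-2, 5); (-9/5, 13/5) → (-39/5, 28/5); (-22/5, 4/5) → (-52/5, 19/5); (4/5, -3/5) → (-26/5, 12/5); (11/5, -27/5) → (-19/5, -12/5)
T3 shear: x ← x − 2·y: (-2, 5) → (-12, 5); (-39/5, 28/5) → (-19, 28/5); (-52/5, 19/5) → (-18, 19/5); (-26/5, 12/5) → (-10, 12/5); (-19/5, -12/5) → (1, -12/5)
T4 translate by (1, 4): (-12, 5) → (-11, 9); (-19, 28/5) → (-18, 48/5); (-18, 19/5) → (-17, 39/5); (-10, 12/5) → (-9, 32/5); (1, -12/5) → (2, 8/5)
T5 rotate counter-clockwise with cos θ = 7/25, sin θ = -24/25: (-11, 9) → (139/25, 327/25); (-18, 48/5) → (522/125, 2496/125); (-17, 39/5) → (341/125, 2313/125); (-9, 32/5) → (453/125, 1304/125); (2, 8/5) → (262/125, -184/125)
T6 reflect across x = 0: (139/25, 327/25) → (-139/25, 327/25); (522/125, 2496/125) → (-522/125, 2496/125); (341/125, 2313/125) → (-341/125, 2313/125); (453/125, 1304/125) → (-453/125, 1304/125); (262/125, -184/125) → (-262/125, -184/125)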